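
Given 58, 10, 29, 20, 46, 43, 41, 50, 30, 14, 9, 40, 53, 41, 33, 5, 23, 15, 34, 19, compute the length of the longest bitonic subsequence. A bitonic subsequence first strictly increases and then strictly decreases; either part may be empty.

Let inc[i] be the LIS ending at i and dec[i] the longest strictly decreasing subsequence starting at i. inc = [1, 1, 2, 2, 3, 3, 3, 4, 3, 2, 1, 4, 5, 5, 4, 1, 3, 3, 5, 4], dec = [8, 3, 5, 4, 7, 6, 5, 5, 4, 3, 2, 4, 5, 4, 3, 1, 2, 1, 2, 1].
max_i inc[i]+dec[i]−1 = 9, with one witness 10, 29, 46, 43, 41, 40, 33, 23, 19.

9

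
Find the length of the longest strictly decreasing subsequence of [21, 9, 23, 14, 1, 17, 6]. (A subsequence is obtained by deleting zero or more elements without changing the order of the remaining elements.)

Let dp[i] be the longest decreasing subsequence ending at position i. Then dp = [1, 2, 1, 2, 3, 2, 3].
The maximum is 3; one witness is 21, 9, 1 at positions 1,2,5.

3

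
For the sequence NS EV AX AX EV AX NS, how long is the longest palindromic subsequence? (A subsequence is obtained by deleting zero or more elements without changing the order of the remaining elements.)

One longest palindromic subsequence is NS EV AX AX EV NS (positions 1,2,3,4,5,7); it reads the same forward and backward, and the interval DP gives dp[1][7] = 6.

6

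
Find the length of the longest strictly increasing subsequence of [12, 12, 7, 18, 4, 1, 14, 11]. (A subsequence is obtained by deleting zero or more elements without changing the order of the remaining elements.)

2

Scanning left to right, the best length ending at each element is: 12→1, 12→1, 7→1, 18→2, 4→1, 1→1, 14→2, 11→2.
So the longest increasing subsequence has length 2, e.g. 12, 18.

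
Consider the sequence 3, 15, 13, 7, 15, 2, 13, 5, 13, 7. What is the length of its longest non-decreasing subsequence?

4

Let dp[i] be the longest non-decreasing subsequence ending at position i. Then dp = [1, 2, 2, 2, 3, 1, 3, 2, 4, 3].
The maximum is 4; one witness is 3, 13, 13, 13 at positions 1,3,7,9.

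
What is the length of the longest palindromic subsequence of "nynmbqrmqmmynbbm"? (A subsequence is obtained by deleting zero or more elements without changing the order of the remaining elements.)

One longest palindromic subsequence is nymmqmmyn (positions 1,2,4,8,9,10,11,12,13); it reads the same forward and backward, and the interval DP gives dp[1][16] = 9.

9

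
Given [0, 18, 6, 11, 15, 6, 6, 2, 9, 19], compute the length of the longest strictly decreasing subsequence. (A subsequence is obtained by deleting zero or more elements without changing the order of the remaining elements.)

4

One longest decreasing subsequence is 18, 11, 6, 2 (positions 2,4,6,8), of length 4; no longer one exists.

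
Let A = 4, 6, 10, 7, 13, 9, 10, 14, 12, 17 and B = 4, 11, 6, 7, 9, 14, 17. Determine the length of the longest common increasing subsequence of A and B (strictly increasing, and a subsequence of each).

6

A longest common strictly increasing subsequence is 4, 6, 7, 9, 14, 17 (length 6); it appears in order in both A and B, and no longer such subsequence exists.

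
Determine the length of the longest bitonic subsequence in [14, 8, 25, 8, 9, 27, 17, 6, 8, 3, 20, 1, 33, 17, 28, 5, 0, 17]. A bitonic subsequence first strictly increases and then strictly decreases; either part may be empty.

One longest bitonic subsequence is 14, 25, 27, 17, 8, 3, 1, 0 (positions 1,3,6,7,9,10,12,17): it rises to 27 then falls. Length 8 is optimal.

8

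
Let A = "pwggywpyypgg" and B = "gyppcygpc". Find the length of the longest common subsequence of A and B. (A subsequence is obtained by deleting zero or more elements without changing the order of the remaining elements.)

5

Backtracking the LCS table gives one alignment: g (A4,B1) → y (A5,B2) → p (A7,B4) → y (A8,B6) → p (A10,B8).
So the longest common subsequence has length 5.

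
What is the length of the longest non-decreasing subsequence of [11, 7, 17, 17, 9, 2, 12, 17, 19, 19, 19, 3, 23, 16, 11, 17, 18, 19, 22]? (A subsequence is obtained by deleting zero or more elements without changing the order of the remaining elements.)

One longest non-decreasing subsequence is 11, 17, 17, 17, 19, 19, 19, 19, 22 (positions 1,3,4,8,9,10,11,18,19), of length 9; no longer one exists.

9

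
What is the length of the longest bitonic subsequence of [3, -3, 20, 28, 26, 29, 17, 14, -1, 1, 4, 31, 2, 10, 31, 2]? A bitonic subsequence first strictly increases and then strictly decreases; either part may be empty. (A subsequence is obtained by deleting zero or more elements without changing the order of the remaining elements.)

8

One longest bitonic subsequence is 3, 20, 28, 26, 17, 14, 10, 2 (positions 1,3,4,5,7,8,14,16): it rises to 28 then falls. Length 8 is optimal.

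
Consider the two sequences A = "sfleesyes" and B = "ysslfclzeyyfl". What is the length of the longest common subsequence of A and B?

5

Backtracking the LCS table gives one alignment: s (A1,B3) → f (A2,B5) → l (A3,B7) → e (A4,B9) → y (A7,B11).
So the longest common subsequence has length 5.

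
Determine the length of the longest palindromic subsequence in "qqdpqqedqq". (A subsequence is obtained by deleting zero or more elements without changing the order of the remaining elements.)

One longest palindromic subsequence is qqdqqdqq (positions 1,2,3,5,6,8,9,10); it reads the same forward and backward, and the interval DP gives dp[1][10] = 8.

8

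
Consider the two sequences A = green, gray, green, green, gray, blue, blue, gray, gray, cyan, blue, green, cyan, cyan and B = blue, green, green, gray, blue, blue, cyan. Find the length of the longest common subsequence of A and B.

Backtracking the LCS table gives one alignment: green (A3,B2) → green (A4,B3) → gray (A5,B4) → blue (A7,B5) → blue (A11,B6) → cyan (A14,B7).
So the longest common subsequence has length 6.

6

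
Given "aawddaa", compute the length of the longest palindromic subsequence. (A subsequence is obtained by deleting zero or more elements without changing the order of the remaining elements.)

One longest palindromic subsequence is aaddaa (positions 1,2,4,5,6,7); it reads the same forward and backward, and the interval DP gives dp[1][7] = 6.

6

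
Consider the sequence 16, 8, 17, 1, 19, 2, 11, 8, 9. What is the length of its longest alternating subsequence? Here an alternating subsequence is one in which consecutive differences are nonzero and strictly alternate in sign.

A longest alternating subsequence is 16, 8, 17, 1, 19, 2, 11, 8, 9 (positions 1,2,3,4,5,6,7,8,9); its 8 consecutive differences strictly alternate in sign, and length 9 is optimal.

9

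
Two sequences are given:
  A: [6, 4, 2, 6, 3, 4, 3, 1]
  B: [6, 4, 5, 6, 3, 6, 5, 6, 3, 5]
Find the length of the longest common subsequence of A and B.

Backtracking the LCS table gives one alignment: 6 (A1,B1) → 4 (A2,B2) → 6 (A4,B4) → 3 (A5,B5) → 3 (A7,B9).
So the longest common subsequence has length 5.

5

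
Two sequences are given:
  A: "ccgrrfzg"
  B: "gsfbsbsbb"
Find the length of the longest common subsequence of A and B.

2

Backtracking the LCS table gives one alignment: g (A3,B1) → f (A6,B3).
So the longest common subsequence has length 2.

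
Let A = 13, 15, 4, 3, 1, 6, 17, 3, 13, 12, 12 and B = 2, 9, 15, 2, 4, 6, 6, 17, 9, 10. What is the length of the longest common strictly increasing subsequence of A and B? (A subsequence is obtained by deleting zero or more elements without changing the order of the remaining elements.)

3

For each value that appears in both, track the longest common increasing run ending there.
The best achievable length is 3; one witness is 4, 6, 17 (A-positions 3,6,7, B-positions 5,6,8).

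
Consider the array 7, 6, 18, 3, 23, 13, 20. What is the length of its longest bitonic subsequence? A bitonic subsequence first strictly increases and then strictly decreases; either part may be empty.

Let inc[i] be the LIS ending at i and dec[i] the longest strictly decreasing subsequence starting at i. inc = [1, 1, 2, 1, 3, 2, 3], dec = [3, 2, 2, 1, 2, 1, 1].
max_i inc[i]+dec[i]−1 = 4, with one witness 7, 18, 23, 20.

4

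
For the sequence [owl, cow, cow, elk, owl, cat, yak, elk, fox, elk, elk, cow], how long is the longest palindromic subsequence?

7

One longest palindromic subsequence is cow elk elk fox elk elk cow (positions 2,4,8,9,10,11,12); it reads the same forward and backward, and the interval DP gives dp[1][12] = 7.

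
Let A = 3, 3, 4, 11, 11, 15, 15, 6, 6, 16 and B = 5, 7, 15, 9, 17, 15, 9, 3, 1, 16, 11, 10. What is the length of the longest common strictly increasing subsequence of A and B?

2

For each value that appears in both, track the longest common increasing run ending there.
The best achievable length is 2; one witness is 15, 16 (A-positions 6,10, B-positions 3,10).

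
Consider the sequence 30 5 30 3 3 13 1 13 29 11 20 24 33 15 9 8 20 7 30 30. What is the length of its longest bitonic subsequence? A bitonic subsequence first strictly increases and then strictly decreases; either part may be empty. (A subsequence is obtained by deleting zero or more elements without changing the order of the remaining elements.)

One longest bitonic subsequence is 5, 13, 20, 24, 33, 15, 9, 8, 7 (positions 2,6,11,12,13,14,15,16,18): it rises to 33 then falls. Length 9 is optimal.

9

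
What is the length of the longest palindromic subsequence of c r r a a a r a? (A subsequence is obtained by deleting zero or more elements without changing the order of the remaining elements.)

One longest palindromic subsequence is raaar (positions 3,4,5,6,7); it reads the same forward and backward, and the interval DP gives dp[1][8] = 5.

5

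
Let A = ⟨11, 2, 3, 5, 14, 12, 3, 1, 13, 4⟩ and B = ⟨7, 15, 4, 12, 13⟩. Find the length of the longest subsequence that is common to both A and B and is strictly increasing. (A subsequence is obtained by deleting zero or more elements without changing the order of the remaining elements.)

2

For each value that appears in both, track the longest common increasing run ending there.
The best achievable length is 2; one witness is 12, 13 (A-positions 6,9, B-positions 4,5).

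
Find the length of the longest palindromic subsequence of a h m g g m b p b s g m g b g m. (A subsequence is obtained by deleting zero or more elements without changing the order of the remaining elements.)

11

One longest palindromic subsequence is mggmbpbmggm (positions 3,4,5,6,7,8,9,12,13,15,16); it reads the same forward and backward, and the interval DP gives dp[1][16] = 11.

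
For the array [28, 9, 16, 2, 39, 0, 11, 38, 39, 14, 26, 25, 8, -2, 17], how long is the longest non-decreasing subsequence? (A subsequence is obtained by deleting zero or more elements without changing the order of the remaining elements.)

4

Let dp[i] be the longest non-decreasing subsequence ending at position i. Then dp = [1, 1, 2, 1, 3, 1, 2, 3, 4, 3, 4, 4, 2, 1, 4].
The maximum is 4; one witness is 9, 16, 39, 39 at positions 2,3,5,9.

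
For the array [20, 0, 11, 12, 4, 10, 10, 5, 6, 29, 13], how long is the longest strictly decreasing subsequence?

4

Let dp[i] be the longest decreasing subsequence ending at position i. Then dp = [1, 2, 2, 2, 3, 3, 3, 4, 4, 1, 2].
The maximum is 4; one witness is 20, 11, 10, 5 at positions 1,3,6,8.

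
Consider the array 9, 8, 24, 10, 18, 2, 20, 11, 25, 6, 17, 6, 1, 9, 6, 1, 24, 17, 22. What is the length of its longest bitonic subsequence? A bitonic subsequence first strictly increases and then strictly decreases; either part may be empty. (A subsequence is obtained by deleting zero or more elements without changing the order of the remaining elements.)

One longest bitonic subsequence is 9, 10, 18, 20, 25, 17, 9, 6, 1 (positions 1,4,5,7,9,11,14,15,16): it rises to 25 then falls. Length 9 is optimal.

9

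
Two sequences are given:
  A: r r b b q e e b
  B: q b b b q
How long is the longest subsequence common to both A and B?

A longest common subsequence is bbq (length 3); the LCS DP confirms no longer common subsequence exists.

3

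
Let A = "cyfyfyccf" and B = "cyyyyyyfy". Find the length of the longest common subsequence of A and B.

5

Backtracking the LCS table gives one alignment: c (A1,B1) → y (A2,B6) → y (A4,B7) → f (A5,B8) → y (A6,B9).
So the longest common subsequence has length 5.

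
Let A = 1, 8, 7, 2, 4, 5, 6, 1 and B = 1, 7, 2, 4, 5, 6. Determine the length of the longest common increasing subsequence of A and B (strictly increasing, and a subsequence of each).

A longest common strictly increasing subsequence is 1, 2, 4, 5, 6 (length 5); it appears in order in both A and B, and no longer such subsequence exists.

5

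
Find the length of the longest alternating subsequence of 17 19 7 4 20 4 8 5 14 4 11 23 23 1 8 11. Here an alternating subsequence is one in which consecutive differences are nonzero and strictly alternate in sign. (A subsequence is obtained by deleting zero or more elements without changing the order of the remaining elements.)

12

Track the best alternating length ending on an up-step vs a down-step at each position: up/down = 1/1, 2/1, 1/3, 1/3, 4/1, 1/5, 6/5, 6/7, 8/5, 1/9, 10/9, 10/1, 10/1, 1/11, 12/11, 12/11.
The maximum over both is 12; one such subsequence is 17, 19, 7, 20, 4, 8, 5, 14, 4, 11, 1, 8.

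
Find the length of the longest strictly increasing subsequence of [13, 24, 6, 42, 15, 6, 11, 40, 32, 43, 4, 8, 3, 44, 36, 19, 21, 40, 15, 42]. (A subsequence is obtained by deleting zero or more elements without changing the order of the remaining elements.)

6

Let dp[i] be the longest increasing subsequence ending at position i. Then dp = [1, 2, 1, 3, 2, 1, 2, 3, 3, 4, 1, 2, 1, 5, 4, 3, 4, 5, 3, 6].
The maximum is 6; one witness is 13, 24, 32, 36, 40, 42 at positions 1,2,9,15,18,20.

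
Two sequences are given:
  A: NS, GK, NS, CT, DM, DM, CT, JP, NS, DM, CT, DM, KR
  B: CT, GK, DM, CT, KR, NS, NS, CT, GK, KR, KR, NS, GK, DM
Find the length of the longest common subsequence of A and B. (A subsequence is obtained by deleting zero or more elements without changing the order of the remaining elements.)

6

A longest common subsequence is GK, DM, CT, NS, CT, DM (length 6); the LCS DP confirms no longer common subsequence exists.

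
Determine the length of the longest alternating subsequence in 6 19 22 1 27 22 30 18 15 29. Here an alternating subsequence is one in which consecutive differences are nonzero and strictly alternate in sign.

A longest alternating subsequence is 6, 19, 1, 27, 22, 30, 18, 29 (positions 1,2,4,5,6,7,8,10); its 7 consecutive differences strictly alternate in sign, and length 8 is optimal.

8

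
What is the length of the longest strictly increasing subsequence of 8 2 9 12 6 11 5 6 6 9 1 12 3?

One longest increasing subsequence is 2, 5, 6, 9, 12 (positions 2,7,8,10,12), of length 5; no longer one exists.

5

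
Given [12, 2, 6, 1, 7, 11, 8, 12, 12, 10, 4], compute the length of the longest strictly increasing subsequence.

5

Let dp[i] be the longest increasing subsequence ending at position i. Then dp = [1, 1, 2, 1, 3, 4, 4, 5, 5, 5, 2].
The maximum is 5; one witness is 2, 6, 7, 11, 12 at positions 2,3,5,6,8.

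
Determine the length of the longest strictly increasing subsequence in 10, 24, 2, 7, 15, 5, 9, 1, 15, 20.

5

One longest increasing subsequence is 2, 7, 9, 15, 20 (positions 3,4,7,9,10), of length 5; no longer one exists.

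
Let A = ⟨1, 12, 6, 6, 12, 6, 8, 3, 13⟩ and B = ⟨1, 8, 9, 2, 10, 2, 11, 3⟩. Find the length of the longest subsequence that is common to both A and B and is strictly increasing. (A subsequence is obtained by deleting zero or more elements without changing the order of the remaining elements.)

A longest common strictly increasing subsequence is 1, 8 (length 2); it appears in order in both A and B, and no longer such subsequence exists.

2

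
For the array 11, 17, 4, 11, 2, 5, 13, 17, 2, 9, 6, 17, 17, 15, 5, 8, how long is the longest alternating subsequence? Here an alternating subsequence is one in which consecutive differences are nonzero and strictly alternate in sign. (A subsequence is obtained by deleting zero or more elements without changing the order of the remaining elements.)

A longest alternating subsequence is 11, 17, 4, 11, 2, 5, 2, 9, 6, 17, 5, 8 (positions 1,2,3,4,5,6,9,10,11,12,15,16); its 11 consecutive differences strictly alternate in sign, and length 12 is optimal.

12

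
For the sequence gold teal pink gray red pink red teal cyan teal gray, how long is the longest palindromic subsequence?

5

One longest palindromic subsequence is gray teal cyan teal gray (positions 4,8,9,10,11); it reads the same forward and backward, and the interval DP gives dp[1][11] = 5.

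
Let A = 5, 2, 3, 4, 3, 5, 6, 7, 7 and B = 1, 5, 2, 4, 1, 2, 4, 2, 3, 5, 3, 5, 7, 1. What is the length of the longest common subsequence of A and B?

A longest common subsequence is 5, 2, 3, 3, 5, 7 (length 6); the LCS DP confirms no longer common subsequence exists.

6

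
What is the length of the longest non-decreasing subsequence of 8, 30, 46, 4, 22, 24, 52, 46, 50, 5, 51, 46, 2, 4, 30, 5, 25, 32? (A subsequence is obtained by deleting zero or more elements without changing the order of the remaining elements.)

6

One longest non-decreasing subsequence is 8, 30, 46, 46, 50, 51 (positions 1,2,3,8,9,11), of length 6; no longer one exists.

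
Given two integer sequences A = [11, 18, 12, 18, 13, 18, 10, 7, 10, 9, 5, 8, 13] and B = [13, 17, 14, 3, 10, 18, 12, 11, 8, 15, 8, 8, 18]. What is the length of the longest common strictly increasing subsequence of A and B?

For each value that appears in both, track the longest common increasing run ending there.
The best achievable length is 2; one witness is 13, 18 (A-positions 5,6, B-positions 1,6).

2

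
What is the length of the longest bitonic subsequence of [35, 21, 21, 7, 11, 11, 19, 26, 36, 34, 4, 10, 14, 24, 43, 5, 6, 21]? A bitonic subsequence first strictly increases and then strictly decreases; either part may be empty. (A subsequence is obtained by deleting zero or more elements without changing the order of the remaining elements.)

One longest bitonic subsequence is 7, 11, 19, 26, 36, 34, 24, 21 (positions 4,5,7,8,9,10,14,18): it rises to 36 then falls. Length 8 is optimal.

8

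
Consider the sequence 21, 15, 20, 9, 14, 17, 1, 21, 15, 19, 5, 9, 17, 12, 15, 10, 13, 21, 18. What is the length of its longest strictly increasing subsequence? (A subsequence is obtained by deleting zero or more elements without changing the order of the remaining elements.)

6

Scanning left to right, the best length ending at each element is: 21→1, 15→1, 20→2, 9→1, 14→2, 17→3, 1→1, 21→4, 15→3, 19→4, 5→2, 9→3, 17→4, 12→4, 15→5, 10→4, 13→5, 21→6, 18→6.
So the longest increasing subsequence has length 6, e.g. 1, 5, 9, 12, 15, 21.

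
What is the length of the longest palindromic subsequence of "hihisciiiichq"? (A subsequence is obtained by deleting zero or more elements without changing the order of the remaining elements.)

8

One longest palindromic subsequence is hciiiich (positions 3,6,7,8,9,10,11,12); it reads the same forward and backward, and the interval DP gives dp[1][13] = 8.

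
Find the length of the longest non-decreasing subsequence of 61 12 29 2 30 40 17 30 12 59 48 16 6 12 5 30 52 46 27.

6

One longest non-decreasing subsequence is 12, 29, 30, 40, 48, 52 (positions 2,3,5,6,11,17), of length 6; no longer one exists.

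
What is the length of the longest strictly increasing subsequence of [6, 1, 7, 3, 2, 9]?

3

Let dp[i] be the longest increasing subsequence ending at position i. Then dp = [1, 1, 2, 2, 2, 3].
The maximum is 3; one witness is 6, 7, 9 at positions 1,3,6.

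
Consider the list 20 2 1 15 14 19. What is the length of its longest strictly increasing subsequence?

One longest increasing subsequence is 2, 15, 19 (positions 2,4,6), of length 3; no longer one exists.

3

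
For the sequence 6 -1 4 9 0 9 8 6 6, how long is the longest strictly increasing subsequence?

3

Let dp[i] be the longest increasing subsequence ending at position i. Then dp = [1, 1, 2, 3, 2, 3, 3, 3, 3].
The maximum is 3; one witness is -1, 4, 9 at positions 2,3,4.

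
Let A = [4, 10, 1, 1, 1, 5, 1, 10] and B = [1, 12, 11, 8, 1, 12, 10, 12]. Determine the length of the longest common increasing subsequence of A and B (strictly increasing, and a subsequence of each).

2

A longest common strictly increasing subsequence is 1, 10 (length 2); it appears in order in both A and B, and no longer such subsequence exists.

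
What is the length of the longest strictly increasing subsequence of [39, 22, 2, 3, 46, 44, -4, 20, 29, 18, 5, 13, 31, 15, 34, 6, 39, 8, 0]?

7

Scanning left to right, the best length ending at each element is: 39→1, 22→1, 2→1, 3→2, 46→3, 44→3, -4→1, 20→3, 29→4, 18→3, 5→3, 13→4, 31→5, 15→5, 34→6, 6→4, 39→7, 8→5, 0→2.
So the longest increasing subsequence has length 7, e.g. 2, 3, 20, 29, 31, 34, 39.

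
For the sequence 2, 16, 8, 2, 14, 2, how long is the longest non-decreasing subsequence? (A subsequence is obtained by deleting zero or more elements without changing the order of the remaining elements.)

One longest non-decreasing subsequence is 2, 8, 14 (positions 1,3,5), of length 3; no longer one exists.

3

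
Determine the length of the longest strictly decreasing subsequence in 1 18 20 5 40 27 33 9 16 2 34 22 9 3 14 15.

5

Scanning left to right, the best length ending at each element is: 1→1, 18→1, 20→1, 5→2, 40→1, 27→2, 33→2, 9→3, 16→3, 2→4, 34→2, 22→3, 9→4, 3→5, 14→4, 15→4.
So the longest decreasing subsequence has length 5, e.g. 40, 27, 16, 9, 3.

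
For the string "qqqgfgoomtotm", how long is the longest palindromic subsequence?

5

Using dp[i][j] = 2 + dp[i+1][j−1] if the ends match, else max(dp[i+1][j], dp[i][j−1]):
dp[1][13] = 5. A witness is mtotm at positions 9,10,11,12,13.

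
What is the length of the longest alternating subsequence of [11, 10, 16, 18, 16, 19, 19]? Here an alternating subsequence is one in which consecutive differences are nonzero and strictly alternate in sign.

5

Track the best alternating length ending on an up-step vs a down-step at each position: up/down = 1/1, 1/2, 3/1, 3/1, 3/4, 5/1, 5/1.
The maximum over both is 5; one such subsequence is 11, 10, 18, 16, 19.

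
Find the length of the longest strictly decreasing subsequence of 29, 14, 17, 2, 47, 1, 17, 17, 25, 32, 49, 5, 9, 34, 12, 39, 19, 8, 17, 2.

5

Scanning left to right, the best length ending at each element is: 29→1, 14→2, 17→2, 2→3, 47→1, 1→4, 17→2, 17→2, 25→2, 32→2, 49→1, 5→3, 9→3, 34→2, 12→3, 39→2, 19→3, 8→4, 17→4, 2→5.
So the longest decreasing subsequence has length 5, e.g. 29, 14, 9, 8, 2.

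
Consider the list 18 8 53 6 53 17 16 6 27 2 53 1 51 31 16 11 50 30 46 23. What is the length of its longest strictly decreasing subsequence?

Scanning left to right, the best length ending at each element is: 18→1, 8→2, 53→1, 6→3, 53→1, 17→2, 16→3, 6→4, 27→2, 2→5, 53→1, 1→6, 51→2, 31→3, 16→4, 11→5, 50→3, 30→4, 46→4, 23→5.
So the longest decreasing subsequence has length 6, e.g. 18, 17, 16, 6, 2, 1.

6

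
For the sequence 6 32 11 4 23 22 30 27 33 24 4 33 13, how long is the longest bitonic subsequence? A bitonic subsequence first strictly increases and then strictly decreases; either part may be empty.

One longest bitonic subsequence is 6, 11, 23, 30, 27, 24, 13 (positions 1,3,5,7,8,10,13): it rises to 30 then falls. Length 7 is optimal.

7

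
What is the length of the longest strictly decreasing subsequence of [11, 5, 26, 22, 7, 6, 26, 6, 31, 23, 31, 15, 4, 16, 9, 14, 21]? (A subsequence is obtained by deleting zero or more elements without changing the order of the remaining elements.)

Let dp[i] be the longest decreasing subsequence ending at position i. Then dp = [1, 2, 1, 2, 3, 4, 1, 4, 1, 2, 1, 3, 5, 3, 4, 4, 3].
The maximum is 5; one witness is 26, 22, 7, 6, 4 at positions 3,4,5,6,13.

5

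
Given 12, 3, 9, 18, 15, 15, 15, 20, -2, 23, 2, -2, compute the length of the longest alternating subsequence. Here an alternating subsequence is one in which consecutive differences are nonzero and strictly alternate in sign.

8

A longest alternating subsequence is 12, 3, 18, 15, 20, -2, 23, 2 (positions 1,2,4,5,8,9,10,11); its 7 consecutive differences strictly alternate in sign, and length 8 is optimal.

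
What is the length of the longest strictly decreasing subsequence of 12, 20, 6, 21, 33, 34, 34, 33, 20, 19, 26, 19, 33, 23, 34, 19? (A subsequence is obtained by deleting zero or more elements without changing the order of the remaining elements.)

5

One longest decreasing subsequence is 34, 33, 26, 23, 19 (positions 6,8,11,14,16), of length 5; no longer one exists.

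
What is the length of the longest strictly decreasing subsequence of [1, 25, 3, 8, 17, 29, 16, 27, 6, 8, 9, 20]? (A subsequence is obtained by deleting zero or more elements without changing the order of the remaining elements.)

4

One longest decreasing subsequence is 25, 17, 16, 6 (positions 2,5,7,9), of length 4; no longer one exists.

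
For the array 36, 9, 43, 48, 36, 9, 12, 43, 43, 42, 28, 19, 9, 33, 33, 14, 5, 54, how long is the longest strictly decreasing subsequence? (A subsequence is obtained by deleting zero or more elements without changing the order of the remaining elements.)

7

One longest decreasing subsequence is 48, 43, 42, 28, 19, 9, 5 (positions 4,8,10,11,12,13,17), of length 7; no longer one exists.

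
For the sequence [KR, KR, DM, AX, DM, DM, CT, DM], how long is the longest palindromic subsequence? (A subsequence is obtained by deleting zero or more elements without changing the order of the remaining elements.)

4

One longest palindromic subsequence is DM DM DM DM (positions 3,5,6,8); it reads the same forward and backward, and the interval DP gives dp[1][8] = 4.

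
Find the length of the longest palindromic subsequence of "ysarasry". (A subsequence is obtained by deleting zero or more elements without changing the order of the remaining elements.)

One longest palindromic subsequence is ysarasy (positions 1,2,3,4,5,6,8); it reads the same forward and backward, and the interval DP gives dp[1][8] = 7.

7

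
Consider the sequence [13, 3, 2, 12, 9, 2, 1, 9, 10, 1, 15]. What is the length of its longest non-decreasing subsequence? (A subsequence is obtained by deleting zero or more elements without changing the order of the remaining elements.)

5

One longest non-decreasing subsequence is 3, 9, 9, 10, 15 (positions 2,5,8,9,11), of length 5; no longer one exists.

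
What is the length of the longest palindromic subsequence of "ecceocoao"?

4

Using dp[i][j] = 2 + dp[i+1][j−1] if the ends match, else max(dp[i+1][j], dp[i][j−1]):
dp[1][9] = 4. A witness is ecce at positions 1,2,3,4.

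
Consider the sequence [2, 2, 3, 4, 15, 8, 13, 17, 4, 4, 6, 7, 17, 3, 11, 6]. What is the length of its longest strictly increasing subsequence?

6

Scanning left to right, the best length ending at each element is: 2→1, 2→1, 3→2, 4→3, 15→4, 8→4, 13→5, 17→6, 4→3, 4→3, 6→4, 7→5, 17→6, 3→2, 11→6, 6→4.
So the longest increasing subsequence has length 6, e.g. 2, 3, 4, 8, 13, 17.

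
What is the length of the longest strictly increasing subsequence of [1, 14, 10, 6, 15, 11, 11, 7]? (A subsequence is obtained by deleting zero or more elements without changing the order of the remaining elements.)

3

Let dp[i] be the longest increasing subsequence ending at position i. Then dp = [1, 2, 2, 2, 3, 3, 3, 3].
The maximum is 3; one witness is 1, 14, 15 at positions 1,2,5.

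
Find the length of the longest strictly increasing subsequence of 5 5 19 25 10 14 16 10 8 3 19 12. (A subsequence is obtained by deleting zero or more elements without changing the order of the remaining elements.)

5

Let dp[i] be the longest increasing subsequence ending at position i. Then dp = [1, 1, 2, 3, 2, 3, 4, 2, 2, 1, 5, 3].
The maximum is 5; one witness is 5, 10, 14, 16, 19 at positions 1,5,6,7,11.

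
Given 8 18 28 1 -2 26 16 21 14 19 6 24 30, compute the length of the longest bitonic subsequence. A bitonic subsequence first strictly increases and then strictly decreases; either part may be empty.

7

One longest bitonic subsequence is 8, 18, 28, 26, 21, 19, 6 (positions 1,2,3,6,8,10,11): it rises to 28 then falls. Length 7 is optimal.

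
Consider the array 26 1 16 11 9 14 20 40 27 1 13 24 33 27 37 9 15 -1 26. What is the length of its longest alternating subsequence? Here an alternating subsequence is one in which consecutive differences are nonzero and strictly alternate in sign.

Track the best alternating length ending on an up-step vs a down-step at each position: up/down = 1/1, 1/2, 3/2, 3/4, 3/4, 5/4, 5/2, 5/1, 5/6, 1/6, 7/6, 7/6, 7/6, 7/8, 9/6, 7/10, 11/10, 1/12, 13/10.
The maximum over both is 13; one such subsequence is 26, 1, 16, 11, 40, 27, 33, 27, 37, 9, 15, -1, 26.

13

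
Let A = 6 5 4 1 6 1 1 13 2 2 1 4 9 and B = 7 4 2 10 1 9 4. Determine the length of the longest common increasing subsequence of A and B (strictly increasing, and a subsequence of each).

A longest common strictly increasing subsequence is 4, 9 (length 2); it appears in order in both A and B, and no longer such subsequence exists.

2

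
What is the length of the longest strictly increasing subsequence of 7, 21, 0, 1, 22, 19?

3

One longest increasing subsequence is 7, 21, 22 (positions 1,2,5), of length 3; no longer one exists.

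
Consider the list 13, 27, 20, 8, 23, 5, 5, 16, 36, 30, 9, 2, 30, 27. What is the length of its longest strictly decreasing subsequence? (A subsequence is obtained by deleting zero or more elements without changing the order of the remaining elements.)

5

Let dp[i] be the longest decreasing subsequence ending at position i. Then dp = [1, 1, 2, 3, 2, 4, 4, 3, 1, 2, 4, 5, 2, 3].
The maximum is 5; one witness is 27, 20, 8, 5, 2 at positions 2,3,4,6,12.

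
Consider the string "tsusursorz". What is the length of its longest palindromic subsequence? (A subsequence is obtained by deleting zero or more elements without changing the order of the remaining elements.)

5

One longest palindromic subsequence is susus (positions 2,3,4,5,7); it reads the same forward and backward, and the interval DP gives dp[1][10] = 5.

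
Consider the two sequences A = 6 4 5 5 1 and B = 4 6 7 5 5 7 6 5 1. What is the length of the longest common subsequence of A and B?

A longest common subsequence is 6, 5, 5, 1 (length 4); the LCS DP confirms no longer common subsequence exists.

4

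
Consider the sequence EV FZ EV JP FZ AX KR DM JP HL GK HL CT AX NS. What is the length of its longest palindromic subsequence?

One longest palindromic subsequence is AX HL GK HL AX (positions 6,10,11,12,14); it reads the same forward and backward, and the interval DP gives dp[1][15] = 5.

5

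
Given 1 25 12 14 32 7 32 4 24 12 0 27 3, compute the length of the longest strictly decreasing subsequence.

5

Let dp[i] be the longest decreasing subsequence ending at position i. Then dp = [1, 1, 2, 2, 1, 3, 1, 4, 2, 3, 5, 2, 5].
The maximum is 5; one witness is 25, 12, 7, 4, 0 at positions 2,3,6,8,11.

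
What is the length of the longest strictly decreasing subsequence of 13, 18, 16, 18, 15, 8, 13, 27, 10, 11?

Scanning left to right, the best length ending at each element is: 13→1, 18→1, 16→2, 18→1, 15→3, 8→4, 13→4, 27→1, 10→5, 11→5.
So the longest decreasing subsequence has length 5, e.g. 18, 16, 15, 13, 10.

5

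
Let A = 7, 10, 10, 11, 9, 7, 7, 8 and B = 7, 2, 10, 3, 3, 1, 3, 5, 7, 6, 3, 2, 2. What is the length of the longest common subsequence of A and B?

3

Backtracking the LCS table gives one alignment: 7 (A1,B1) → 10 (A2,B3) → 7 (A6,B9).
So the longest common subsequence has length 3.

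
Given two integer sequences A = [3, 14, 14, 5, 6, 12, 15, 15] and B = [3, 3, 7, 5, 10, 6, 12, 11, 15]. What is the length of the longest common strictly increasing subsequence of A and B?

5

For each value that appears in both, track the longest common increasing run ending there.
The best achievable length is 5; one witness is 3, 5, 6, 12, 15 (A-positions 1,4,5,6,7, B-positions 1,4,6,7,9).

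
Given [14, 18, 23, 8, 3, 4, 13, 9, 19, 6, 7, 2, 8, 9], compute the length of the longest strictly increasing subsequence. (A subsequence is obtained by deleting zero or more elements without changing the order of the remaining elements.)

Let dp[i] be the longest increasing subsequence ending at position i. Then dp = [1, 2, 3, 1, 1, 2, 3, 3, 4, 3, 4, 1, 5, 6].
The maximum is 6; one witness is 3, 4, 6, 7, 8, 9 at positions 5,6,10,11,13,14.

6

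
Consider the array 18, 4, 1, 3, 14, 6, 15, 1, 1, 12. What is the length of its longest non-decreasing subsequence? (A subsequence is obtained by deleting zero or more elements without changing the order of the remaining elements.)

4

Let dp[i] be the longest non-decreasing subsequence ending at position i. Then dp = [1, 1, 1, 2, 3, 3, 4, 2, 3, 4].
The maximum is 4; one witness is 1, 3, 14, 15 at positions 3,4,5,7.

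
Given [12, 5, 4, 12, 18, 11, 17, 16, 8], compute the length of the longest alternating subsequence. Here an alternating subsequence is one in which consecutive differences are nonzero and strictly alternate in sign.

A longest alternating subsequence is 12, 5, 12, 11, 17, 16 (positions 1,2,4,6,7,8); its 5 consecutive differences strictly alternate in sign, and length 6 is optimal.

6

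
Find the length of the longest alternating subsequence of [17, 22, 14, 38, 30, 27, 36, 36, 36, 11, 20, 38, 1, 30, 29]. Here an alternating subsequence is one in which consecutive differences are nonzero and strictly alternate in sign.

11

Track the best alternating length ending on an up-step vs a down-step at each position: up/down = 1/1, 2/1, 1/3, 4/1, 4/5, 4/5, 6/5, 6/5, 6/5, 1/7, 8/7, 8/1, 1/9, 10/9, 10/11.
The maximum over both is 11; one such subsequence is 17, 22, 14, 38, 30, 36, 11, 20, 1, 30, 29.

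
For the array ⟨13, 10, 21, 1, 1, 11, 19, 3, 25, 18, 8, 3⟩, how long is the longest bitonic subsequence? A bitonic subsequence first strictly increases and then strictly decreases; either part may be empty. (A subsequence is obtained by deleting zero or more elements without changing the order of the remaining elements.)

7

Let inc[i] be the LIS ending at i and dec[i] the longest strictly decreasing subsequence starting at i. inc = [1, 1, 2, 1, 1, 2, 3, 2, 4, 3, 3, 2], dec = [4, 3, 5, 1, 1, 3, 4, 1, 4, 3, 2, 1].
max_i inc[i]+dec[i]−1 = 7, with one witness 10, 11, 19, 25, 18, 8, 3.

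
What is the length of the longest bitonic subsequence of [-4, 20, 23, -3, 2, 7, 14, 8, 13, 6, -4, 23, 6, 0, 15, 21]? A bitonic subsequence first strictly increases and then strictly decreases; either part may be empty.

One longest bitonic subsequence is -4, -3, 2, 7, 8, 13, 23, 6, 0 (positions 1,4,5,6,8,9,12,13,14): it rises to 23 then falls. Length 9 is optimal.

9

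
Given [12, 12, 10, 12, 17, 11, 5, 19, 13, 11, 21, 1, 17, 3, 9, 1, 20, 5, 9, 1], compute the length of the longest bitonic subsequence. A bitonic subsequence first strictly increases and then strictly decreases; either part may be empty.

One longest bitonic subsequence is 10, 12, 17, 19, 13, 11, 9, 5, 1 (positions 3,4,5,8,9,10,15,18,20): it rises to 19 then falls. Length 9 is optimal.

9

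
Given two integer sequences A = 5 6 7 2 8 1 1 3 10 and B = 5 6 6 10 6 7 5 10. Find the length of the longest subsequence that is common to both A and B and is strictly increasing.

4

A longest common strictly increasing subsequence is 5, 6, 7, 10 (length 4); it appears in order in both A and B, and no longer such subsequence exists.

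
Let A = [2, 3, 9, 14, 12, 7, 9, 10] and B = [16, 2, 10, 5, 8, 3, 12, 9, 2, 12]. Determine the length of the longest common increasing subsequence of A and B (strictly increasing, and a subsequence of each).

4

For each value that appears in both, track the longest common increasing run ending there.
The best achievable length is 4; one witness is 2, 3, 9, 12 (A-positions 1,2,3,5, B-positions 2,6,8,10).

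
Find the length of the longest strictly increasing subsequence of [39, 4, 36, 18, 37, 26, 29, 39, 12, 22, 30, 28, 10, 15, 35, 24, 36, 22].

One longest increasing subsequence is 4, 18, 26, 29, 30, 35, 36 (positions 2,4,6,7,11,15,17), of length 7; no longer one exists.

7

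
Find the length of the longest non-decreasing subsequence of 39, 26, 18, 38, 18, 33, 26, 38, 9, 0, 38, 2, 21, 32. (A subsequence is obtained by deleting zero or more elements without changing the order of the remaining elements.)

One longest non-decreasing subsequence is 18, 18, 33, 38, 38 (positions 3,5,6,8,11), of length 5; no longer one exists.

5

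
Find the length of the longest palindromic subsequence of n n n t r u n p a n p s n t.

Using dp[i][j] = 2 + dp[i+1][j−1] if the ends match, else max(dp[i+1][j], dp[i][j−1]):
dp[1][14] = 7. A witness is tnpnpnt at positions 4,7,8,10,11,13,14.

7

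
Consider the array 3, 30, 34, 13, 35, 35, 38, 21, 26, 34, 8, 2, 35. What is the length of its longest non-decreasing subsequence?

Let dp[i] be the longest non-decreasing subsequence ending at position i. Then dp = [1, 2, 3, 2, 4, 5, 6, 3, 4, 5, 2, 1, 6].
The maximum is 6; one witness is 3, 30, 34, 35, 35, 38 at positions 1,2,3,5,6,7.

6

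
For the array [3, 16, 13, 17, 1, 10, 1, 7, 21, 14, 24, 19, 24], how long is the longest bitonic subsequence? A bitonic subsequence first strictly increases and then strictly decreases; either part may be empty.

One longest bitonic subsequence is 3, 16, 17, 21, 24, 19 (positions 1,2,4,9,11,12): it rises to 24 then falls. Length 6 is optimal.

6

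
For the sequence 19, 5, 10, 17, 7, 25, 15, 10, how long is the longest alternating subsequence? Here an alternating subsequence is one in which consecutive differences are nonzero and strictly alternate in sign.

Track the best alternating length ending on an up-step vs a down-step at each position: up/down = 1/1, 1/2, 3/2, 3/2, 3/4, 5/1, 5/6, 5/6.
The maximum over both is 6; one such subsequence is 19, 5, 10, 7, 25, 15.

6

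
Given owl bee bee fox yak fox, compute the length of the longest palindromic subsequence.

3

Using dp[i][j] = 2 + dp[i+1][j−1] if the ends match, else max(dp[i+1][j], dp[i][j−1]):
dp[1][6] = 3. A witness is fox yak fox at positions 4,5,6.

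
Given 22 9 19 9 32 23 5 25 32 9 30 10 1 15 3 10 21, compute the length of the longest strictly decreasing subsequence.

5

Let dp[i] be the longest decreasing subsequence ending at position i. Then dp = [1, 2, 2, 3, 1, 2, 4, 2, 1, 3, 2, 3, 5, 3, 5, 4, 3].
The maximum is 5; one witness is 22, 19, 9, 5, 1 at positions 1,3,4,7,13.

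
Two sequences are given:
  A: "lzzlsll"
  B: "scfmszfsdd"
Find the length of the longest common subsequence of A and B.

A longest common subsequence is zs (length 2); the LCS DP confirms no longer common subsequence exists.

2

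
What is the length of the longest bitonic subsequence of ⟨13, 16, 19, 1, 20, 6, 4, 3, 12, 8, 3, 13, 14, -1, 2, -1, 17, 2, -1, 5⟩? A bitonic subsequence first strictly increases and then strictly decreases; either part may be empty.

One longest bitonic subsequence is 13, 16, 19, 20, 12, 8, 3, 2, -1 (positions 1,2,3,5,9,10,11,18,19): it rises to 20 then falls. Length 9 is optimal.

9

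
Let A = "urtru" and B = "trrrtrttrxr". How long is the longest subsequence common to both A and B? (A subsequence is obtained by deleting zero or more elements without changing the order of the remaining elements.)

3

Backtracking the LCS table gives one alignment: r (A2,B6) → t (A3,B8) → r (A4,B11).
So the longest common subsequence has length 3.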